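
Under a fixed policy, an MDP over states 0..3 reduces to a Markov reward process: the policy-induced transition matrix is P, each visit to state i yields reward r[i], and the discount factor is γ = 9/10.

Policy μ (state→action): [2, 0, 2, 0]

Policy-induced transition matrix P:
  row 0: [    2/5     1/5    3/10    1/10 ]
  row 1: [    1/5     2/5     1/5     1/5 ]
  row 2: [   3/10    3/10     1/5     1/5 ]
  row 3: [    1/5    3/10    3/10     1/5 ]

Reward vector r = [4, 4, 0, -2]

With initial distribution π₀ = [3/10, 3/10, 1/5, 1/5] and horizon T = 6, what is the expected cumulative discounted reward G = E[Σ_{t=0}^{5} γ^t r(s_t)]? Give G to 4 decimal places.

t=0: π = [0.3000, 0.3000, 0.2000, 0.2000], E[r] = 2.0000, γ^t·E[r] = 2.000000, running G = 2.000000
t=1: π = [0.2800, 0.3000, 0.2500, 0.1700], E[r] = 1.9800, γ^t·E[r] = 1.782000, running G = 3.782000
t=2: π = [0.2810, 0.3020, 0.2450, 0.1720], E[r] = 1.9880, γ^t·E[r] = 1.610280, running G = 5.392280
t=3: π = [0.2807, 0.3021, 0.2453, 0.1719], E[r] = 1.9874, γ^t·E[r] = 1.448815, running G = 6.841095
t=4: π = [0.2807, 0.3021, 0.2453, 0.1719], E[r] = 1.9874, γ^t·E[r] = 1.303920, running G = 8.145015
t=5: π = [0.2807, 0.3021, 0.2453, 0.1719], E[r] = 1.9874, γ^t·E[r] = 1.173517, running G = 9.318532

G = 9.3185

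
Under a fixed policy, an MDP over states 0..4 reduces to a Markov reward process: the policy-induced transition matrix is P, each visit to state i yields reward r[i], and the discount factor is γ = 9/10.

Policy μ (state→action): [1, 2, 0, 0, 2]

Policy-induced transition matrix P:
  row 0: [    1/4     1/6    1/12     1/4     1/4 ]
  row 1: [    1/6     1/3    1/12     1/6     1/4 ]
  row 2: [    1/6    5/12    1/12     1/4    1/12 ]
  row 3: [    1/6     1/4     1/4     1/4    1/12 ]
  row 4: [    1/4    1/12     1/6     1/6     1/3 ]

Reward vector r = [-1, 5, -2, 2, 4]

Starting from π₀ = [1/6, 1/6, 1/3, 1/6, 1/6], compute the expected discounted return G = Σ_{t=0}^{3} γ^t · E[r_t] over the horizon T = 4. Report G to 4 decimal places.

t=0: π = [0.1667, 0.1667, 0.3333, 0.1667, 0.1667], E[r] = 1.0000, γ^t·E[r] = 1.000000, running G = 1.000000
t=1: π = [0.1944, 0.2778, 0.1250, 0.2222, 0.1806], E[r] = 2.1111, γ^t·E[r] = 1.900000, running G = 2.900000
t=2: π = [0.1979, 0.2477, 0.1354, 0.2118, 0.2072], E[r] = 2.0220, γ^t·E[r] = 1.637813, running G = 4.537813
t=3: π = [0.2004, 0.2422, 0.1359, 0.2121, 0.2094], E[r] = 2.0005, γ^t·E[r] = 1.458352, running G = 5.996164

G = 5.9962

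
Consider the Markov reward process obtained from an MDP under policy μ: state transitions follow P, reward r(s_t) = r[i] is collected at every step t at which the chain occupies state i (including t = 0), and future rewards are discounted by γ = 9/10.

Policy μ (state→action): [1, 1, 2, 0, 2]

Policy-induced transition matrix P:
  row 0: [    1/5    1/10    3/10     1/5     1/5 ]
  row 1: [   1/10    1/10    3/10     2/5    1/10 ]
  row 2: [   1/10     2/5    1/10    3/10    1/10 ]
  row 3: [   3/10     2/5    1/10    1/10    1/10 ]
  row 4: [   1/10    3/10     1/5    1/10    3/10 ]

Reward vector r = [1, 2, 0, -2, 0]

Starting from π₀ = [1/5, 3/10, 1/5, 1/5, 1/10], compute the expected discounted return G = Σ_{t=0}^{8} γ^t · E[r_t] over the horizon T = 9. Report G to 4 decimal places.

t=0: π = [0.2000, 0.3000, 0.2000, 0.2000, 0.1000], E[r] = 0.4000, γ^t·E[r] = 0.400000, running G = 0.400000
t=1: π = [0.1600, 0.2400, 0.2100, 0.2500, 0.1400], E[r] = 0.1400, γ^t·E[r] = 0.126000, running G = 0.526000
t=2: π = [0.1660, 0.2660, 0.1940, 0.2300, 0.1440], E[r] = 0.2380, γ^t·E[r] = 0.192780, running G = 0.718780
t=3: π = [0.1626, 0.2560, 0.2008, 0.2352, 0.1454], E[r] = 0.2042, γ^t·E[r] = 0.148862, running G = 0.867642
t=4: π = [0.1633, 0.2599, 0.1983, 0.2332, 0.1453], E[r] = 0.2166, γ^t·E[r] = 0.142124, running G = 1.009766
t=5: π = [0.1630, 0.2585, 0.1992, 0.2339, 0.1454], E[r] = 0.2121, γ^t·E[r] = 0.125246, running G = 1.135013
t=6: π = [0.1631, 0.2590, 0.1988, 0.2337, 0.1454], E[r] = 0.2137, γ^t·E[r] = 0.113593, running G = 1.248606
t=7: π = [0.1630, 0.2588, 0.1990, 0.2338, 0.1454], E[r] = 0.2131, γ^t·E[r] = 0.101948, running G = 1.350554
t=8: π = [0.1631, 0.2589, 0.1989, 0.2337, 0.1454], E[r] = 0.2134, γ^t·E[r] = 0.091847, running G = 1.442401

G = 1.4424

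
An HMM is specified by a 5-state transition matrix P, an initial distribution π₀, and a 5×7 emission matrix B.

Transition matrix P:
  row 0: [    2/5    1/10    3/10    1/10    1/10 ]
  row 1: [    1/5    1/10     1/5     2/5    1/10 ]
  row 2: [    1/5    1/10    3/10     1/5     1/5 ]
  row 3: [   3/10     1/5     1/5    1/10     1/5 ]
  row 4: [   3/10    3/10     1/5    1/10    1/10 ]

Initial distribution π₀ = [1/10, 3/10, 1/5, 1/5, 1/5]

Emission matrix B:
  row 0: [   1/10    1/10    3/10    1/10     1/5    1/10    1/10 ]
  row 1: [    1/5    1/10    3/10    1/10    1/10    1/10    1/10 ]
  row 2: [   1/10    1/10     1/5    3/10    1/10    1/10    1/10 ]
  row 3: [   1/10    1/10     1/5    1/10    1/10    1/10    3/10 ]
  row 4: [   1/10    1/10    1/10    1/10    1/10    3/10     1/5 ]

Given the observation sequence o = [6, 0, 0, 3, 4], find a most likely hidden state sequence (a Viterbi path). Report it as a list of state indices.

t=0: δ = [1.000e-02, 3.000e-02, 2.000e-02, 6.000e-02, 4.000e-02]  (obs o_0=6)
t=1: δ = [1.800e-03, 2.400e-03, 1.200e-03, 1.200e-03, 1.200e-03]  ψ = [3, 3, 3, 1, 3]  (obs o_1=0)
t=2: δ = [7.200e-05, 7.200e-05, 5.400e-05, 9.600e-05, 2.400e-05]  ψ = [0, 4, 0, 1, 1]  (obs o_2=0)
t=3: δ = [2.880e-06, 1.920e-06, 6.480e-06, 2.880e-06, 1.920e-06]  ψ = [0, 3, 0, 1, 3]  (obs o_3=3)
t=4: δ = [2.592e-07, 6.480e-08, 1.944e-07, 1.296e-07, 1.296e-07]  ψ = [2, 2, 2, 2, 2]  (obs o_4=4)
backtrack: best end state = 0; path = [3, 0, 0, 2, 0]

path = [3, 0, 0, 2, 0]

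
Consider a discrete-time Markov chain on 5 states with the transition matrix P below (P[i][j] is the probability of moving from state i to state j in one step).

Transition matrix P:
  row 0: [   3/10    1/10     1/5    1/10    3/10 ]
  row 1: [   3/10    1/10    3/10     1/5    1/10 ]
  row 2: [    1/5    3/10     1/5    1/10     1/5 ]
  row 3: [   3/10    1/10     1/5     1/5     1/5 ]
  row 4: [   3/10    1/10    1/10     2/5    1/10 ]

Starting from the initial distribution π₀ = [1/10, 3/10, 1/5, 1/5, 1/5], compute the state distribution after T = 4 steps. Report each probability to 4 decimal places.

π = [0.2806, 0.1389, 0.1946, 0.1913, 0.1947]

t=0: π = [0.1000, 0.3000, 0.2000, 0.2000, 0.2000]
t=1: π = [0.2800, 0.1400, 0.2100, 0.2100, 0.1600]
t=2: π = [0.2790, 0.1420, 0.1980, 0.1830, 0.1980]
t=3: π = [0.2802, 0.1396, 0.1944, 0.1919, 0.1939]
t=4: π = [0.2806, 0.1389, 0.1946, 0.1913, 0.1947]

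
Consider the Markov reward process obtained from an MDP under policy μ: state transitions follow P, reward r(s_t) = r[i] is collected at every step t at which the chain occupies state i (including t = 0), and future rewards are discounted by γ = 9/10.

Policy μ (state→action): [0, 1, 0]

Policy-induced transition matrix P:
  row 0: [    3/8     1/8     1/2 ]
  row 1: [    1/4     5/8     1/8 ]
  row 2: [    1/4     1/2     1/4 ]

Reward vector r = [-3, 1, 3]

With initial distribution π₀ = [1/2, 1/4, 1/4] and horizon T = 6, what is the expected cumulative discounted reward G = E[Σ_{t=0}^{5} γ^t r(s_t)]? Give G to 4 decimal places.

t=0: π = [0.5000, 0.2500, 0.2500], E[r] = -0.5000, γ^t·E[r] = -0.500000, running G = -0.500000
t=1: π = [0.3125, 0.3438, 0.3438], E[r] = 0.4375, γ^t·E[r] = 0.393750, running G = -0.106250
t=2: π = [0.2891, 0.4258, 0.2852], E[r] = 0.4141, γ^t·E[r] = 0.335391, running G = 0.229141
t=3: π = [0.2861, 0.4448, 0.2690], E[r] = 0.3936, γ^t·E[r] = 0.286901, running G = 0.516042
t=4: π = [0.2858, 0.4483, 0.2659], E[r] = 0.3888, γ^t·E[r] = 0.255088, running G = 0.771130
t=5: π = [0.2857, 0.4489, 0.2654], E[r] = 0.3879, γ^t·E[r] = 0.229065, running G = 1.000195

G = 1.0002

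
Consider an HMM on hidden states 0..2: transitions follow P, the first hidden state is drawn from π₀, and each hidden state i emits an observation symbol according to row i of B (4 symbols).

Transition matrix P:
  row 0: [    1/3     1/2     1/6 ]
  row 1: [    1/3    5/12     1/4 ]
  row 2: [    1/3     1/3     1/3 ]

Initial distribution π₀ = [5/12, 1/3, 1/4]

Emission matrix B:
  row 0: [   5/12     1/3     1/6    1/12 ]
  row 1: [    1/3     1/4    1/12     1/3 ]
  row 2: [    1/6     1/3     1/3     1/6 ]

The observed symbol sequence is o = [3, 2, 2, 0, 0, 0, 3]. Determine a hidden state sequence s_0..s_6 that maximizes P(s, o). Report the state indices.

path = [1, 2, 2, 0, 1, 0, 1]

t=0: δ = [3.472e-02, 1.111e-01, 4.167e-02]  (obs o_0=3)
t=1: δ = [6.173e-03, 3.858e-03, 9.259e-03]  ψ = [1, 1, 1]  (obs o_1=2)
t=2: δ = [5.144e-04, 2.572e-04, 1.029e-03]  ψ = [2, 0, 2]  (obs o_2=2)
t=3: δ = [1.429e-04, 1.143e-04, 5.716e-05]  ψ = [2, 2, 2]  (obs o_3=0)
t=4: δ = [1.985e-05, 2.381e-05, 4.763e-06]  ψ = [0, 0, 1]  (obs o_4=0)
t=5: δ = [3.308e-06, 3.308e-06, 9.923e-07]  ψ = [1, 0, 1]  (obs o_5=0)
t=6: δ = [9.188e-08, 5.513e-07, 1.378e-07]  ψ = [0, 0, 1]  (obs o_6=3)
backtrack: best end state = 1; path = [1, 2, 2, 0, 1, 0, 1]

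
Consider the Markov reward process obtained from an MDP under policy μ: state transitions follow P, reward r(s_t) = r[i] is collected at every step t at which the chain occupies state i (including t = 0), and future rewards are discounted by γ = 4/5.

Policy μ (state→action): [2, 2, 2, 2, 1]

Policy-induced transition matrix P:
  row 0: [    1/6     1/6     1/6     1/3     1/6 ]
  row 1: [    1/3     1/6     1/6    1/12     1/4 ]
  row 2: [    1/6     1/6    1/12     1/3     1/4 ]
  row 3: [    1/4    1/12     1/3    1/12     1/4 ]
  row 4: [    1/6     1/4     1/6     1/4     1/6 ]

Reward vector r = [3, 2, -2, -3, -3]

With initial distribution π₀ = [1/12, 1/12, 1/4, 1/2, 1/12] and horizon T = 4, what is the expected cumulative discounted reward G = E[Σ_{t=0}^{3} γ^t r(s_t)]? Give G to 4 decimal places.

t=0: π = [0.0833, 0.0833, 0.2500, 0.5000, 0.0833], E[r] = -1.8333, γ^t·E[r] = -1.833333, running G = -1.833333
t=1: π = [0.2222, 0.1319, 0.2292, 0.1806, 0.2361], E[r] = -0.7778, γ^t·E[r] = -0.622222, running G = -2.455556
t=2: π = [0.2037, 0.1713, 0.1777, 0.2355, 0.2118], E[r] = -0.7436, γ^t·E[r] = -0.475926, running G = -2.931481
t=3: π = [0.2148, 0.1647, 0.1911, 0.2140, 0.2154], E[r] = -0.6964, γ^t·E[r] = -0.356543, running G = -3.288025

G = -3.2880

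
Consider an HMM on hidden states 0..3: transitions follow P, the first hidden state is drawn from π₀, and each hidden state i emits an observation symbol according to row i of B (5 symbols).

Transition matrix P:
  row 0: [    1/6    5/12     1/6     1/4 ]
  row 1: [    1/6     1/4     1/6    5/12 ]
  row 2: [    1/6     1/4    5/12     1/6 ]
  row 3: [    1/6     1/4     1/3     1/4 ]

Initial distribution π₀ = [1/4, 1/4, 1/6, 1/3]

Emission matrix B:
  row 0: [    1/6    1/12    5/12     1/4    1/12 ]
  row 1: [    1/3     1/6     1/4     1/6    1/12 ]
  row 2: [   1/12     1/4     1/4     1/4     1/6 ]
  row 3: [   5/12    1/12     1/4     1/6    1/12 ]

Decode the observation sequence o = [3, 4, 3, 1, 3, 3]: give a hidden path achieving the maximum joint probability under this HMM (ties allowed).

path = [3, 2, 2, 2, 2, 2]

t=0: δ = [6.250e-02, 4.167e-02, 4.167e-02, 5.556e-02]  (obs o_0=3)
t=1: δ = [8.681e-04, 2.170e-03, 3.086e-03, 1.447e-03]  ψ = [0, 0, 3, 1]  (obs o_1=4)
t=2: δ = [1.286e-04, 1.286e-04, 3.215e-04, 1.507e-04]  ψ = [2, 2, 2, 1]  (obs o_2=3)
t=3: δ = [4.465e-06, 1.340e-05, 3.349e-05, 4.465e-06]  ψ = [2, 2, 2, 1]  (obs o_3=1)
t=4: δ = [1.395e-06, 1.395e-06, 3.489e-06, 9.303e-07]  ψ = [2, 2, 2, 1]  (obs o_4=3)
t=5: δ = [1.454e-07, 1.454e-07, 3.634e-07, 9.690e-08]  ψ = [2, 2, 2, 1]  (obs o_5=3)
backtrack: best end state = 2; path = [3, 2, 2, 2, 2, 2]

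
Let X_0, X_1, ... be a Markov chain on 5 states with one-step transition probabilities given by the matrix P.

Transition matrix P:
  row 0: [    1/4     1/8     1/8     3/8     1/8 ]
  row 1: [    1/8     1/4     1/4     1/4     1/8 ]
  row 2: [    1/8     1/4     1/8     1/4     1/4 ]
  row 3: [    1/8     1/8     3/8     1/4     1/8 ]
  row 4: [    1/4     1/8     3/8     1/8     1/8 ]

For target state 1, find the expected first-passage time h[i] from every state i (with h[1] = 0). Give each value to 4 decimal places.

h = [6.4944, 0.0000, 5.6854, 6.3146, 6.3371]

First-step conditioning: h[1] = 0; for i ≠ 1, h[i] = 1 + Σ_k P[i][k]·h[k].
  h[0] = 1 + 1/4·h[0] + 1/8·h[2] + 3/8·h[3] + 1/8·h[4]
  h[2] = 1 + 1/8·h[0] + 1/8·h[2] + 1/4·h[3] + 1/4·h[4]
  h[3] = 1 + 1/8·h[0] + 3/8·h[2] + 1/4·h[3] + 1/8·h[4]
  h[4] = 1 + 1/4·h[0] + 3/8·h[2] + 1/8·h[3] + 1/8·h[4]
Solving the 4×4 linear system over states ≠ 1 gives exactly h = [578/89, 0, 506/89, 562/89, 564/89] (h[1] = 0 is the target).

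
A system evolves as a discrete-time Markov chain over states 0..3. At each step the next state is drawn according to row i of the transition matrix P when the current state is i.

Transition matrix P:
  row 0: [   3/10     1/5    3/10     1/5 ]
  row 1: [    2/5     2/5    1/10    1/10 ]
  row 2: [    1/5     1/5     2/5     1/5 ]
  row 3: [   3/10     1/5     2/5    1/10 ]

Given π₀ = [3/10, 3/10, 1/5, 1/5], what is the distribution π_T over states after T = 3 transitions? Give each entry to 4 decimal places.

t=0: π = [0.3000, 0.3000, 0.2000, 0.2000]
t=1: π = [0.3100, 0.2600, 0.2800, 0.1500]
t=2: π = [0.2980, 0.2520, 0.2910, 0.1590]
t=3: π = [0.2961, 0.2504, 0.2946, 0.1589]

π = [0.2961, 0.2504, 0.2946, 0.1589]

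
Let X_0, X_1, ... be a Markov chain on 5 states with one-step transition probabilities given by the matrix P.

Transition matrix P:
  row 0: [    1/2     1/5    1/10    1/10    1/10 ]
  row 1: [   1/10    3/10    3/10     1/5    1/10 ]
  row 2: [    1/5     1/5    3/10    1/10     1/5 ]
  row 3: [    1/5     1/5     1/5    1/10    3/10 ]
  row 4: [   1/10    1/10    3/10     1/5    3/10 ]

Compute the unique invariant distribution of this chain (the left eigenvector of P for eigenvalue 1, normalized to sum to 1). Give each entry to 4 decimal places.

Balance equations π_j = Σ_i π_i·P[i][j]:
  π_0 = 1/2·π_0 + 1/10·π_1 + 1/5·π_2 + 1/5·π_3 + 1/10·π_4
  π_1 = 1/5·π_0 + 3/10·π_1 + 1/5·π_2 + 1/5·π_3 + 1/10·π_4
  π_2 = 1/10·π_0 + 3/10·π_1 + 3/10·π_2 + 1/5·π_3 + 3/10·π_4
  π_3 = 1/10·π_0 + 1/5·π_1 + 1/10·π_2 + 1/10·π_3 + 1/5·π_4
  normalize: π_0 + π_1 + π_2 + π_3 + π_4 = 1
Solving the linear system gives exactly π = [157/683, 1099/5464, 164/683, 95/683, 1037/5464].

π = [0.2299, 0.2011, 0.2401, 0.1391, 0.1898]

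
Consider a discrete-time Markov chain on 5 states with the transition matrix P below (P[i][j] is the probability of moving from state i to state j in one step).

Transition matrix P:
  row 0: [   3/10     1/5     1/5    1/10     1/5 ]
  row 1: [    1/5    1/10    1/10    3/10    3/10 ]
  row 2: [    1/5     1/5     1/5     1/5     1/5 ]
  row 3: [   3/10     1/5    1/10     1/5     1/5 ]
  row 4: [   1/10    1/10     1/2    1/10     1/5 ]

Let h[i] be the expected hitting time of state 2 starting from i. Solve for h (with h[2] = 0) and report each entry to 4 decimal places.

h = [4.2747, 4.6299, 0.0000, 4.7497, 2.9568]

First-step conditioning: h[2] = 0; for i ≠ 2, h[i] = 1 + Σ_k P[i][k]·h[k].
  h[0] = 1 + 3/10·h[0] + 1/5·h[1] + 1/10·h[3] + 1/5·h[4]
  h[1] = 1 + 1/5·h[0] + 1/10·h[1] + 3/10·h[3] + 3/10·h[4]
  h[3] = 1 + 3/10·h[0] + 1/5·h[1] + 1/5·h[3] + 1/5·h[4]
  h[4] = 1 + 1/10·h[0] + 1/10·h[1] + 1/10·h[3] + 1/5·h[4]
Solving the 4×4 linear system over states ≠ 2 gives exactly h = [3330/779, 10820/2337, 0, 3700/779, 6910/2337] (h[2] = 0 is the target).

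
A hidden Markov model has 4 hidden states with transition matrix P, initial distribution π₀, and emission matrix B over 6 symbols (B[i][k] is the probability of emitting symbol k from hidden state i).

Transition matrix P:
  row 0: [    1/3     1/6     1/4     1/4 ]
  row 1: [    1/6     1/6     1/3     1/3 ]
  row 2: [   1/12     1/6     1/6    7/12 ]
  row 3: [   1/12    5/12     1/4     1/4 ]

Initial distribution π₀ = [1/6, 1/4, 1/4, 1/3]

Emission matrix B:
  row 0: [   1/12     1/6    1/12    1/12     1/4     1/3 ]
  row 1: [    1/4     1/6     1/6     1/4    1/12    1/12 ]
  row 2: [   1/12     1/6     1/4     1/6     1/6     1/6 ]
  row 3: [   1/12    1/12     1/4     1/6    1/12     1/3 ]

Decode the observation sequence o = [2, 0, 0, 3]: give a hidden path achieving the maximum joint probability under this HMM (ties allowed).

t=0: δ = [1.389e-02, 4.167e-02, 6.250e-02, 8.333e-02]  (obs o_0=2)
t=1: δ = [5.787e-04, 8.681e-03, 1.736e-03, 3.038e-03]  ψ = [1, 3, 3, 2]  (obs o_1=0)
t=2: δ = [1.206e-04, 3.617e-04, 2.411e-04, 2.411e-04]  ψ = [1, 1, 1, 1]  (obs o_2=0)
t=3: δ = [5.023e-06, 2.512e-05, 2.009e-05, 2.344e-05]  ψ = [1, 3, 1, 2]  (obs o_3=3)
backtrack: best end state = 1; path = [3, 1, 3, 1]

path = [3, 1, 3, 1]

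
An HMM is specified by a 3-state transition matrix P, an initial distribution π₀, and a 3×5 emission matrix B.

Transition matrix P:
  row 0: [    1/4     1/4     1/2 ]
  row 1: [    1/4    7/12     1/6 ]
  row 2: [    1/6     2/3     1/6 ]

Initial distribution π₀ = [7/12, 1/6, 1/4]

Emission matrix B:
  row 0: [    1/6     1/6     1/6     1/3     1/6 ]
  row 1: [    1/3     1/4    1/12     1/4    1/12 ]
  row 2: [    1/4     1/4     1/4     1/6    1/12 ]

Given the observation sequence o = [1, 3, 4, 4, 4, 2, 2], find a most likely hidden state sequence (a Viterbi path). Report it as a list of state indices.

path = [2, 1, 1, 1, 0, 2, 1]

t=0: δ = [9.722e-02, 4.167e-02, 6.250e-02]  (obs o_0=1)
t=1: δ = [8.102e-03, 1.042e-02, 8.102e-03]  ψ = [0, 2, 0]  (obs o_1=3)
t=2: δ = [4.340e-04, 5.064e-04, 3.376e-04]  ψ = [1, 1, 0]  (obs o_2=4)
t=3: δ = [2.110e-05, 2.462e-05, 1.808e-05]  ψ = [1, 1, 0]  (obs o_3=4)
t=4: δ = [1.026e-06, 1.197e-06, 8.791e-07]  ψ = [1, 1, 0]  (obs o_4=4)
t=5: δ = [4.986e-08, 5.817e-08, 1.282e-07]  ψ = [1, 1, 0]  (obs o_5=2)
t=6: δ = [3.561e-09, 7.122e-09, 6.232e-09]  ψ = [2, 2, 0]  (obs o_6=2)
backtrack: best end state = 1; path = [2, 1, 1, 1, 0, 2, 1]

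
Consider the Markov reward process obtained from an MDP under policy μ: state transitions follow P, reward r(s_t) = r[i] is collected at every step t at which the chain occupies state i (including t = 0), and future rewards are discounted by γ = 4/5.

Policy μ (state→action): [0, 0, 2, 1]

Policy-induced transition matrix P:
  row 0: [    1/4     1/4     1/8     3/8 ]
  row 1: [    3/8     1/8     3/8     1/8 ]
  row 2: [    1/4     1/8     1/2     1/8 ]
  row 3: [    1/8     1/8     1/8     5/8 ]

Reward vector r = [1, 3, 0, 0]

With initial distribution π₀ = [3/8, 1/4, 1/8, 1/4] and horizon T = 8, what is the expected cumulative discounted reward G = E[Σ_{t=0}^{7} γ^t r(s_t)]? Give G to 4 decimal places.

t=0: π = [0.3750, 0.2500, 0.1250, 0.2500], E[r] = 1.1250, γ^t·E[r] = 1.125000, running G = 1.125000
t=1: π = [0.2500, 0.1719, 0.2344, 0.3438], E[r] = 0.7656, γ^t·E[r] = 0.612500, running G = 1.737500
t=2: π = [0.2285, 0.1563, 0.2559, 0.3594], E[r] = 0.6973, γ^t·E[r] = 0.446250, running G = 2.183750
t=3: π = [0.2246, 0.1536, 0.2600, 0.3618], E[r] = 0.6853, γ^t·E[r] = 0.350875, running G = 2.534625
t=4: π = [0.2240, 0.1531, 0.2609, 0.3621], E[r] = 0.6832, γ^t·E[r] = 0.279838, running G = 2.814463
t=5: π = [0.2239, 0.1530, 0.2611, 0.3620], E[r] = 0.6829, γ^t·E[r] = 0.223761, running G = 3.038224
t=6: π = [0.2239, 0.1530, 0.2612, 0.3620], E[r] = 0.6828, γ^t·E[r] = 0.178999, running G = 3.217222
t=7: π = [0.2239, 0.1530, 0.2612, 0.3620], E[r] = 0.6828, γ^t·E[r] = 0.143199, running G = 3.360422

G = 3.3604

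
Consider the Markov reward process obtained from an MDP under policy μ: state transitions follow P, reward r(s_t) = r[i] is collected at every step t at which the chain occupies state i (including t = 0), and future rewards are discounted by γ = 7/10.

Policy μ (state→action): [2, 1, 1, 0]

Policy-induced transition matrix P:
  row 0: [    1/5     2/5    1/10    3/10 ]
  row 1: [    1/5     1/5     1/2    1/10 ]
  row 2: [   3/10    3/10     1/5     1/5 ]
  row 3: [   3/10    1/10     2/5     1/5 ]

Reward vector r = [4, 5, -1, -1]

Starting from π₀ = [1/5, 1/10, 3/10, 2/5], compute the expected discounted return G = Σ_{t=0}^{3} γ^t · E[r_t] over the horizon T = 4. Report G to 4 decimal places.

G = 3.3184

t=0: π = [0.2000, 0.1000, 0.3000, 0.4000], E[r] = 0.6000, γ^t·E[r] = 0.600000, running G = 0.600000
t=1: π = [0.2700, 0.2300, 0.2900, 0.2100], E[r] = 1.7300, γ^t·E[r] = 1.211000, running G = 1.811000
t=2: π = [0.2500, 0.2620, 0.2840, 0.2040], E[r] = 1.8220, γ^t·E[r] = 0.892780, running G = 2.703780
t=3: π = [0.2488, 0.2580, 0.2944, 0.1988], E[r] = 1.7920, γ^t·E[r] = 0.614656, running G = 3.318436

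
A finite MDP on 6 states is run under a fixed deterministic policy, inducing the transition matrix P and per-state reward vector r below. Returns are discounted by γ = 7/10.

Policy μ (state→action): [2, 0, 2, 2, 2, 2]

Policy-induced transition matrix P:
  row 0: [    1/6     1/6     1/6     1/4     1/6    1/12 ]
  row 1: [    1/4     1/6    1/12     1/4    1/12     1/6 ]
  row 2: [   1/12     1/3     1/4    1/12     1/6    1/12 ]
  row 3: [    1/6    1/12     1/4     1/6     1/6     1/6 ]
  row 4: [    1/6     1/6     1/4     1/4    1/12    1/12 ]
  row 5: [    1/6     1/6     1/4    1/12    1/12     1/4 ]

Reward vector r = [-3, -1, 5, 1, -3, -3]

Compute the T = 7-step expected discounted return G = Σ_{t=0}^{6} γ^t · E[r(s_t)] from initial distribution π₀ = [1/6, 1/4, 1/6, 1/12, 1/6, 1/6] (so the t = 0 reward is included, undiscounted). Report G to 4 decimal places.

G = -1.4326

t=0: π = [0.1667, 0.2500, 0.1667, 0.0833, 0.1667, 0.1667], E[r] = -0.8333, γ^t·E[r] = -0.833333, running G = -0.833333
t=1: π = [0.1736, 0.1875, 0.1944, 0.1875, 0.1181, 0.1389], E[r] = -0.3194, γ^t·E[r] = -0.223611, running G = -1.056944
t=2: π = [0.1661, 0.1834, 0.2043, 0.1788, 0.1296, 0.1377], E[r] = -0.2836, γ^t·E[r] = -0.138947, running G = -1.195891
t=3: π = [0.1649, 0.1858, 0.2056, 0.1781, 0.1291, 0.1365], E[r] = -0.2713, γ^t·E[r] = -0.093061, running G = -1.288952
t=4: π = [0.1650, 0.1861, 0.2053, 0.1781, 0.1291, 0.1364], E[r] = -0.2729, γ^t·E[r] = -0.065531, running G = -1.354483
t=5: π = [0.1651, 0.1860, 0.2052, 0.1782, 0.1290, 0.1364], E[r] = -0.2732, γ^t·E[r] = -0.045923, running G = -1.400406
t=6: π = [0.1651, 0.1860, 0.2052, 0.1782, 0.1290, 0.1364], E[r] = -0.2732, γ^t·E[r] = -0.032144, running G = -1.432550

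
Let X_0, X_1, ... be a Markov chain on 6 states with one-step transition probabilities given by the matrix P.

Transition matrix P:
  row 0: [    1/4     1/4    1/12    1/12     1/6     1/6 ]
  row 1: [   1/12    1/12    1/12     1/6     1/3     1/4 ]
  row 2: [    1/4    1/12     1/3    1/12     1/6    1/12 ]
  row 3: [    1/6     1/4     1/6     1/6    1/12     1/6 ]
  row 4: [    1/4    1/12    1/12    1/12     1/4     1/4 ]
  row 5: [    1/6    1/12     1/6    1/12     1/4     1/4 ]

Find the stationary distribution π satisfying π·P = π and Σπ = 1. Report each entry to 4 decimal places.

Balance equations π_j = Σ_i π_i·P[i][j]:
  π_0 = 1/4·π_0 + 1/12·π_1 + 1/4·π_2 + 1/6·π_3 + 1/4·π_4 + 1/6·π_5
  π_1 = 1/4·π_0 + 1/12·π_1 + 1/12·π_2 + 1/4·π_3 + 1/12·π_4 + 1/12·π_5
  π_2 = 1/12·π_0 + 1/12·π_1 + 1/3·π_2 + 1/6·π_3 + 1/12·π_4 + 1/6·π_5
  π_3 = 1/12·π_0 + 1/6·π_1 + 1/12·π_2 + 1/6·π_3 + 1/12·π_4 + 1/12·π_5
  π_4 = 1/6·π_0 + 1/3·π_1 + 1/6·π_2 + 1/12·π_3 + 1/4·π_4 + 1/4·π_5
  normalize: π_0 + π_1 + π_2 + π_3 + π_4 + π_5 = 1
Solving the linear system gives exactly π = [35503/175468, 23555/175468, 12707/87734, 18093/175468, 18869/87734, 35165/175468].

π = [0.2023, 0.1342, 0.1448, 0.1031, 0.2151, 0.2004]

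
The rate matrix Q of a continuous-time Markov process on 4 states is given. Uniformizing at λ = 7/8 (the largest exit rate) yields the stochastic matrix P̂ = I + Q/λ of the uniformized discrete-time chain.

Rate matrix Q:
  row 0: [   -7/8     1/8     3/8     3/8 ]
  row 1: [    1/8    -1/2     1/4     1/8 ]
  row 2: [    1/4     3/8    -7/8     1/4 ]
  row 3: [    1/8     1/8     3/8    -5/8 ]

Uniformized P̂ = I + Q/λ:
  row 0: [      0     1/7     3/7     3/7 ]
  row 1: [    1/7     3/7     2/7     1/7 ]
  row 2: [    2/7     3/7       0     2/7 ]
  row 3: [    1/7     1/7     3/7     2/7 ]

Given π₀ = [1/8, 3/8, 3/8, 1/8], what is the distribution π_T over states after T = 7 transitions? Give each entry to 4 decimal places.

π = [0.1587, 0.3077, 0.2691, 0.2644]

t=0: π = [0.1250, 0.3750, 0.3750, 0.1250]
t=1: π = [0.1786, 0.3571, 0.2143, 0.2500]
t=2: π = [0.1480, 0.3061, 0.2857, 0.2602]
t=3: π = [0.1625, 0.3120, 0.2624, 0.2631]
t=4: π = [0.1571, 0.3070, 0.2716, 0.2644]
t=5: π = [0.1592, 0.3081, 0.2683, 0.2643]
t=6: π = [0.1584, 0.3076, 0.2695, 0.2644]
t=7: π = [0.1587, 0.3077, 0.2691, 0.2644]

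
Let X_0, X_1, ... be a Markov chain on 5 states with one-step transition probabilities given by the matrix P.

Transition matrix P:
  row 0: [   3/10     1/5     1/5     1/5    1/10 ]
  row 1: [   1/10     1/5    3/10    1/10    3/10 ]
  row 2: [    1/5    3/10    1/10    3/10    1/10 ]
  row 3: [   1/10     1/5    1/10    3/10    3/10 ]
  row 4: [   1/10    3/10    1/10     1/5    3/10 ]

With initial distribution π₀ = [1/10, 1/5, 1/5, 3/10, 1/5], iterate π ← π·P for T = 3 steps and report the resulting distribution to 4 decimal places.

π = [0.1448, 0.2404, 0.1621, 0.2137, 0.2390]

t=0: π = [0.1000, 0.2000, 0.2000, 0.3000, 0.2000]
t=1: π = [0.1400, 0.2400, 0.1500, 0.2300, 0.2400]
t=2: π = [0.1430, 0.2390, 0.1620, 0.2140, 0.2420]
t=3: π = [0.1448, 0.2404, 0.1621, 0.2137, 0.2390]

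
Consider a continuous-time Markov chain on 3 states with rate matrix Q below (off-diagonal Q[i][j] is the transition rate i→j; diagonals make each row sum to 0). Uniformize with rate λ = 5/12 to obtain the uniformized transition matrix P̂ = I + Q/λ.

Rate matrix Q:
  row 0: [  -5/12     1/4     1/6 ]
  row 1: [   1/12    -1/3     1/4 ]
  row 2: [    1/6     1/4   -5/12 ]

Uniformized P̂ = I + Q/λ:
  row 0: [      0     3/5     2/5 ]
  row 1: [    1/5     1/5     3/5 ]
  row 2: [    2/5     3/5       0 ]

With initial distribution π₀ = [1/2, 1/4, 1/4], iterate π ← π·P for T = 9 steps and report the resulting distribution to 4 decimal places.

π = [0.2246, 0.4286, 0.3468]

t=0: π = [0.5000, 0.2500, 0.2500]
t=1: π = [0.1500, 0.5000, 0.3500]
t=2: π = [0.2400, 0.4000, 0.3600]
t=3: π = [0.2240, 0.4400, 0.3360]
t=4: π = [0.2224, 0.4240, 0.3536]
t=5: π = [0.2262, 0.4304, 0.3434]
t=6: π = [0.2234, 0.4278, 0.3487]
t=7: π = [0.2251, 0.4289, 0.3461]
t=8: π = [0.2242, 0.4285, 0.3473]
t=9: π = [0.2246, 0.4286, 0.3468]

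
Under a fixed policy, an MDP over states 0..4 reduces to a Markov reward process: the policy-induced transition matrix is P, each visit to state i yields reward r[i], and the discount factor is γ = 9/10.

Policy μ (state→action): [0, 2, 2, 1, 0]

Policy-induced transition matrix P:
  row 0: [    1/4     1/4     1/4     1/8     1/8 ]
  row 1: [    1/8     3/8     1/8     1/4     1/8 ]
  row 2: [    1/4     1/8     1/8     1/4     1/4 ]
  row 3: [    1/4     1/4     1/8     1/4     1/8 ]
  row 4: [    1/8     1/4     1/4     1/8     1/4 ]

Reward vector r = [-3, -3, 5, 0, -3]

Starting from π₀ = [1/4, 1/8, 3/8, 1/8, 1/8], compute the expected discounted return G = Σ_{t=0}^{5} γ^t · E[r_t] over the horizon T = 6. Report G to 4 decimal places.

t=0: π = [0.2500, 0.1250, 0.3750, 0.1250, 0.1250], E[r] = 0.3750, γ^t·E[r] = 0.375000, running G = 0.375000
t=1: π = [0.2188, 0.2188, 0.1719, 0.2031, 0.1875], E[r] = -1.0156, γ^t·E[r] = -0.914063, running G = -0.539063
t=2: π = [0.1992, 0.2559, 0.1758, 0.1992, 0.1699], E[r] = -0.9961, γ^t·E[r] = -0.806836, running G = -1.345898
t=3: π = [0.1968, 0.2600, 0.1711, 0.2039, 0.1682], E[r] = -1.0193, γ^t·E[r] = -0.743060, running G = -2.088959
t=4: π = [0.1965, 0.2611, 0.1706, 0.2044, 0.1674], E[r] = -1.0219, γ^t·E[r] = -0.670456, running G = -2.759415
t=5: π = [0.1964, 0.2613, 0.1705, 0.2045, 0.1673], E[r] = -1.0226, γ^t·E[r] = -0.603816, running G = -3.363231

G = -3.3632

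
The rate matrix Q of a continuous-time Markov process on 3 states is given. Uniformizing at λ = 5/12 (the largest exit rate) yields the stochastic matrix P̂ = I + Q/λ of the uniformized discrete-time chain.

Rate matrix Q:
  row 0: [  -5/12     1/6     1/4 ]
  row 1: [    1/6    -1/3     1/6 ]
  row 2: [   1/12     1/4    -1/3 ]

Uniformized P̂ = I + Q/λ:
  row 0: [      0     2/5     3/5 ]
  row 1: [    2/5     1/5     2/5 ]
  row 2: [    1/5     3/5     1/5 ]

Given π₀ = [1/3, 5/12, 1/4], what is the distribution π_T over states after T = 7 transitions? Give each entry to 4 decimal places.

t=0: π = [0.3333, 0.4167, 0.2500]
t=1: π = [0.2167, 0.3667, 0.4167]
t=2: π = [0.2300, 0.4100, 0.3600]
t=3: π = [0.2360, 0.3900, 0.3740]
t=4: π = [0.2308, 0.3968, 0.3724]
t=5: π = [0.2332, 0.3951, 0.3717]
t=6: π = [0.2324, 0.3953, 0.3723]
t=7: π = [0.2326, 0.3954, 0.3720]

π = [0.2326, 0.3954, 0.3720]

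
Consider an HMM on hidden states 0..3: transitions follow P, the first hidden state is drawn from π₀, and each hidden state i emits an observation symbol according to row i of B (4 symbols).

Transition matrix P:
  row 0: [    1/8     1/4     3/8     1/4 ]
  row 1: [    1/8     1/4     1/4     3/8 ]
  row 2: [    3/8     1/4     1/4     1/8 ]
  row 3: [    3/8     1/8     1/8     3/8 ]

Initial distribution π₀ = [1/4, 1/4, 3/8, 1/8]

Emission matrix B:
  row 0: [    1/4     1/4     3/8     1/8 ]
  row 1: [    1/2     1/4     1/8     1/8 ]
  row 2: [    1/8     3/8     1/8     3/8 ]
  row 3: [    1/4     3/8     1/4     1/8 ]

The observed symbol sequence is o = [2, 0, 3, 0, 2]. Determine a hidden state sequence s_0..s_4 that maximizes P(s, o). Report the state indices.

path = [0, 1, 2, 1, 3]

t=0: δ = [9.375e-02, 3.125e-02, 4.688e-02, 3.125e-02]  (obs o_0=2)
t=1: δ = [4.395e-03, 1.172e-02, 4.395e-03, 5.859e-03]  ψ = [2, 0, 0, 0]  (obs o_1=0)
t=2: δ = [2.747e-04, 3.662e-04, 1.099e-03, 5.493e-04]  ψ = [3, 1, 1, 1]  (obs o_2=3)
t=3: δ = [1.030e-04, 1.373e-04, 3.433e-05, 5.150e-05]  ψ = [2, 2, 2, 3]  (obs o_3=0)
t=4: δ = [7.242e-06, 4.292e-06, 4.828e-06, 1.287e-05]  ψ = [3, 1, 0, 1]  (obs o_4=2)
backtrack: best end state = 3; path = [0, 1, 2, 1, 3]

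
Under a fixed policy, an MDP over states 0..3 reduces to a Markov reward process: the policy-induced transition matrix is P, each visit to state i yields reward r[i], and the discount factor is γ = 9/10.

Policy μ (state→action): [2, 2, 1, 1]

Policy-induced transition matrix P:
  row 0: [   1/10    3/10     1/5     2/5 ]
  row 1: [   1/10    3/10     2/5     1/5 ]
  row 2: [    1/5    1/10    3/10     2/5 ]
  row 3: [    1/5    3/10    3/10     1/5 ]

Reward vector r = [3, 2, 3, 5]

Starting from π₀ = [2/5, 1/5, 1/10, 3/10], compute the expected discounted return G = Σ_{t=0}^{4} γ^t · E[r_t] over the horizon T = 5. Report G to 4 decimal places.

G = 13.7211

t=0: π = [0.4000, 0.2000, 0.1000, 0.3000], E[r] = 3.4000, γ^t·E[r] = 3.400000, running G = 3.400000
t=1: π = [0.1400, 0.2800, 0.2800, 0.3000], E[r] = 3.3200, γ^t·E[r] = 2.988000, running G = 6.388000
t=2: π = [0.1580, 0.2440, 0.3140, 0.2840], E[r] = 3.3240, γ^t·E[r] = 2.692440, running G = 9.080440
t=3: π = [0.1598, 0.2372, 0.3086, 0.2944], E[r] = 3.3516, γ^t·E[r] = 2.443316, running G = 11.523756
t=4: π = [0.1603, 0.2383, 0.3077, 0.2937], E[r] = 3.3491, γ^t·E[r] = 2.197331, running G = 13.721088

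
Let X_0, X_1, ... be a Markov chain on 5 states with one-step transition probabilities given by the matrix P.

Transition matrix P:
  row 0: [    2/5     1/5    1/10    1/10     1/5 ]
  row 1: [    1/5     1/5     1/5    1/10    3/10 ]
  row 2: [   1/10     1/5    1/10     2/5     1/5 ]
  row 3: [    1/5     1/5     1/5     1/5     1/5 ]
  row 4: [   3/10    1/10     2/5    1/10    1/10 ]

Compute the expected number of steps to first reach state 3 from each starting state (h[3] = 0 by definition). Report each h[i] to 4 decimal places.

First-step conditioning: h[3] = 0; for i ≠ 3, h[i] = 1 + Σ_k P[i][k]·h[k].
  h[0] = 1 + 2/5·h[0] + 1/5·h[1] + 1/10·h[2] + 1/5·h[4]
  h[1] = 1 + 1/5·h[0] + 1/5·h[1] + 1/5·h[2] + 3/10·h[4]
  h[2] = 1 + 1/10·h[0] + 1/5·h[1] + 1/10·h[2] + 1/5·h[4]
  h[4] = 1 + 3/10·h[0] + 1/10·h[1] + 2/5·h[2] + 1/10·h[4]
Solving the 4×4 linear system over states ≠ 3 gives exactly h = [3700/567, 3560/567, 370/81, 0, 3410/567] (h[3] = 0 is the target).

h = [6.5256, 6.2787, 4.5679, 0.0000, 6.0141]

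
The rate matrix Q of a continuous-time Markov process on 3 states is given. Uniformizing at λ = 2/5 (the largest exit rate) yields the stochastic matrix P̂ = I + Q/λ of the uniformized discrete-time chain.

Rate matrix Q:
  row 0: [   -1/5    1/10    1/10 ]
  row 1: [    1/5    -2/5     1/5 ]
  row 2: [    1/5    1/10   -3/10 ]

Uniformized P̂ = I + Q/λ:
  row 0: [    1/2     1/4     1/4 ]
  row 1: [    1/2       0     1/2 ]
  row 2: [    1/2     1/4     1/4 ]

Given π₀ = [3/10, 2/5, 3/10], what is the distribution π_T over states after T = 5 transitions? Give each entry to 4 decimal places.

t=0: π = [0.3000, 0.4000, 0.3000]
t=1: π = [0.5000, 0.1500, 0.3500]
t=2: π = [0.5000, 0.2125, 0.2875]
t=3: π = [0.5000, 0.1969, 0.3031]
t=4: π = [0.5000, 0.2008, 0.2992]
t=5: π = [0.5000, 0.1998, 0.3002]

π = [0.5000, 0.1998, 0.3002]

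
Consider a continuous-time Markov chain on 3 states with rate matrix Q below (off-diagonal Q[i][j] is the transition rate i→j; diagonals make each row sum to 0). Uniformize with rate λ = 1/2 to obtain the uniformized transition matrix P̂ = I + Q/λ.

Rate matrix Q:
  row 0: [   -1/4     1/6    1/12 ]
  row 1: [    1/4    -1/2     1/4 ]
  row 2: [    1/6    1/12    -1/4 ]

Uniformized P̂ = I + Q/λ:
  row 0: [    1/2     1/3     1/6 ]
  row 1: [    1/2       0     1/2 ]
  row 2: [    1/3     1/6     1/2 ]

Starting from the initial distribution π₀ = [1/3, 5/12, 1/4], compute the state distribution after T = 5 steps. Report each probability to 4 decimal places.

t=0: π = [0.3333, 0.4167, 0.2500]
t=1: π = [0.4583, 0.1528, 0.3889]
t=2: π = [0.4352, 0.2176, 0.3472]
t=3: π = [0.4421, 0.2029, 0.3549]
t=4: π = [0.4408, 0.2065, 0.3526]
t=5: π = [0.4412, 0.2057, 0.3531]

π = [0.4412, 0.2057, 0.3531]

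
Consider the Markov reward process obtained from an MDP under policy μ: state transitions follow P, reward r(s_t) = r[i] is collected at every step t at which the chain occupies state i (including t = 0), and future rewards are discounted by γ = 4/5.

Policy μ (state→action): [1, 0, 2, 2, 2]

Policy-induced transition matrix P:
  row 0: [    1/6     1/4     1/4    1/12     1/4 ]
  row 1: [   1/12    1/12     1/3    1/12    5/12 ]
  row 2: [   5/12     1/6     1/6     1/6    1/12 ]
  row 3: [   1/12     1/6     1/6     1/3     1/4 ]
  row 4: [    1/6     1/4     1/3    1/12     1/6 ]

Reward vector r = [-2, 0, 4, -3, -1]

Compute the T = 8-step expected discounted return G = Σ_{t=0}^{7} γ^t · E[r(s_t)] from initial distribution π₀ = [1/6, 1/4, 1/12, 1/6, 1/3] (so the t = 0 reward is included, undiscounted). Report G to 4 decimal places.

G = -0.7985

t=0: π = [0.1667, 0.2500, 0.0833, 0.1667, 0.3333], E[r] = -0.8333, γ^t·E[r] = -0.833333, running G = -0.833333
t=1: π = [0.1528, 0.1875, 0.2778, 0.1319, 0.2500], E[r] = 0.1597, γ^t·E[r] = 0.127778, running G = -0.705556
t=2: π = [0.2095, 0.1846, 0.2523, 0.1395, 0.2141], E[r] = -0.0422, γ^t·E[r] = -0.027037, running G = -0.732593
t=3: π = [0.2027, 0.1866, 0.2506, 0.1392, 0.2209], E[r] = -0.0417, γ^t·E[r] = -0.021358, running G = -0.753951
t=4: π = [0.2022, 0.1864, 0.2515, 0.1390, 0.2209], E[r] = -0.0364, γ^t·E[r] = -0.014922, running G = -0.768872
t=5: π = [0.2024, 0.1864, 0.2514, 0.1390, 0.2207], E[r] = -0.0371, γ^t·E[r] = -0.012154, running G = -0.781027
t=6: π = [0.2024, 0.1864, 0.2514, 0.1390, 0.2208], E[r] = -0.0371, γ^t·E[r] = -0.009735, running G = -0.790762
t=7: π = [0.2024, 0.1864, 0.2514, 0.1390, 0.2208], E[r] = -0.0371, γ^t·E[r] = -0.007783, running G = -0.798545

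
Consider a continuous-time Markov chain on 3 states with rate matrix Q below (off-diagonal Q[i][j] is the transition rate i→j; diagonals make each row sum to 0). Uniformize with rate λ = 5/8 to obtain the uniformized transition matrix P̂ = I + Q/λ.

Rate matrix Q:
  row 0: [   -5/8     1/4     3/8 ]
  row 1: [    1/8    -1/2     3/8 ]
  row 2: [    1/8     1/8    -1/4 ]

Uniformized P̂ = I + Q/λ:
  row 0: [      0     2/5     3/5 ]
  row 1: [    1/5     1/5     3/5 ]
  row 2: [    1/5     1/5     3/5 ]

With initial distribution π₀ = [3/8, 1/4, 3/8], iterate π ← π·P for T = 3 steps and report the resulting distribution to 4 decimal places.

π = [0.1650, 0.2350, 0.6000]

t=0: π = [0.3750, 0.2500, 0.3750]
t=1: π = [0.1250, 0.2750, 0.6000]
t=2: π = [0.1750, 0.2250, 0.6000]
t=3: π = [0.1650, 0.2350, 0.6000]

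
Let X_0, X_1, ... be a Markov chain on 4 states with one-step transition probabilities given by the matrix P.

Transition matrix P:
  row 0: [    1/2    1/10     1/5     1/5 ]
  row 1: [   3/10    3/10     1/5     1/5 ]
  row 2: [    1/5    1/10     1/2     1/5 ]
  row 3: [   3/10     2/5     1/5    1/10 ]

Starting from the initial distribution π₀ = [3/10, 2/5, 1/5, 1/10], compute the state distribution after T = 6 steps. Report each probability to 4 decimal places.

π = [0.3393, 0.1932, 0.2857, 0.1818]

t=0: π = [0.3000, 0.4000, 0.2000, 0.1000]
t=1: π = [0.3400, 0.2100, 0.2600, 0.1900]
t=2: π = [0.3420, 0.1990, 0.2780, 0.1810]
t=3: π = [0.3406, 0.1941, 0.2834, 0.1819]
t=4: π = [0.3398, 0.1934, 0.2850, 0.1818]
t=5: π = [0.3395, 0.1932, 0.2855, 0.1818]
t=6: π = [0.3393, 0.1932, 0.2857, 0.1818]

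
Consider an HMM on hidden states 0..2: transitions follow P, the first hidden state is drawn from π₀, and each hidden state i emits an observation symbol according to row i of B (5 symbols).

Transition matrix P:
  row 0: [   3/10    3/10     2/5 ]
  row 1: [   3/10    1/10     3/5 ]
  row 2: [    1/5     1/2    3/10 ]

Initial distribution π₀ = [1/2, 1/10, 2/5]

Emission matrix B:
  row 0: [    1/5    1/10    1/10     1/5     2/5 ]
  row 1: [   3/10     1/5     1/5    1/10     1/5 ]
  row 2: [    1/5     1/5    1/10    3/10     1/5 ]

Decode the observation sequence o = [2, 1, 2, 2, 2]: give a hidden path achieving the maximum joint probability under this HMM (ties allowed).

t=0: δ = [5.000e-02, 2.000e-02, 4.000e-02]  (obs o_0=2)
t=1: δ = [1.500e-03, 4.000e-03, 4.000e-03]  ψ = [0, 2, 0]  (obs o_1=1)
t=2: δ = [1.200e-04, 4.000e-04, 2.400e-04]  ψ = [1, 2, 1]  (obs o_2=2)
t=3: δ = [1.200e-05, 2.400e-05, 2.400e-05]  ψ = [1, 2, 1]  (obs o_3=2)
t=4: δ = [7.200e-07, 2.400e-06, 1.440e-06]  ψ = [1, 2, 1]  (obs o_4=2)
backtrack: best end state = 1; path = [0, 2, 1, 2, 1]

path = [0, 2, 1, 2, 1]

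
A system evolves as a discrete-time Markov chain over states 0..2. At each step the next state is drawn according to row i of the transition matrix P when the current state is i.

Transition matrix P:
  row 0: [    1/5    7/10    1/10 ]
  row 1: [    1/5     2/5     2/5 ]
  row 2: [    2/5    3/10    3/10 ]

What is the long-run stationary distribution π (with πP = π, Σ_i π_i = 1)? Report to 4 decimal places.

π = [0.2586, 0.4483, 0.2931]

Balance equations π_j = Σ_i π_i·P[i][j]:
  π_0 = 1/5·π_0 + 1/5·π_1 + 2/5·π_2
  π_1 = 7/10·π_0 + 2/5·π_1 + 3/10·π_2
  normalize: π_0 + π_1 + π_2 = 1
Solving the linear system gives exactly π = [15/58, 13/29, 17/58].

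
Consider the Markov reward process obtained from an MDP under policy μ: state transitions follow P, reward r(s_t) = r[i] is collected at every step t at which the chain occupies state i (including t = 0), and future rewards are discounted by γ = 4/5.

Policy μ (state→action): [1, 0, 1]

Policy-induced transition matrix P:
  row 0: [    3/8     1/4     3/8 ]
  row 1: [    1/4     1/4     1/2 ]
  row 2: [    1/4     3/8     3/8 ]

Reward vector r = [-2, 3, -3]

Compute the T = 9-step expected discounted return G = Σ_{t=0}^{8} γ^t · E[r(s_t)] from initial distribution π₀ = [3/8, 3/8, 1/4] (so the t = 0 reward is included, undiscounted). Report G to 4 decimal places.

t=0: π = [0.3750, 0.3750, 0.2500], E[r] = -0.3750, γ^t·E[r] = -0.375000, running G = -0.375000
t=1: π = [0.2969, 0.2813, 0.4219], E[r] = -1.0156, γ^t·E[r] = -0.812500, running G = -1.187500
t=2: π = [0.2871, 0.3027, 0.4102], E[r] = -0.8965, γ^t·E[r] = -0.573750, running G = -1.761250
t=3: π = [0.2859, 0.3013, 0.4128], E[r] = -0.9065, γ^t·E[r] = -0.464125, running G = -2.225375
t=4: π = [0.2857, 0.3016, 0.4127], E[r] = -0.9046, γ^t·E[r] = -0.370538, running G = -2.595913
t=5: π = [0.2857, 0.3016, 0.4127], E[r] = -0.9048, γ^t·E[r] = -0.296481, running G = -2.892394
t=6: π = [0.2857, 0.3016, 0.4127], E[r] = -0.9048, γ^t·E[r] = -0.237177, running G = -3.129571
t=7: π = [0.2857, 0.3016, 0.4127], E[r] = -0.9048, γ^t·E[r] = -0.189742, running G = -3.319314
t=8: π = [0.2857, 0.3016, 0.4127], E[r] = -0.9048, γ^t·E[r] = -0.151794, running G = -3.471107

G = -3.4711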